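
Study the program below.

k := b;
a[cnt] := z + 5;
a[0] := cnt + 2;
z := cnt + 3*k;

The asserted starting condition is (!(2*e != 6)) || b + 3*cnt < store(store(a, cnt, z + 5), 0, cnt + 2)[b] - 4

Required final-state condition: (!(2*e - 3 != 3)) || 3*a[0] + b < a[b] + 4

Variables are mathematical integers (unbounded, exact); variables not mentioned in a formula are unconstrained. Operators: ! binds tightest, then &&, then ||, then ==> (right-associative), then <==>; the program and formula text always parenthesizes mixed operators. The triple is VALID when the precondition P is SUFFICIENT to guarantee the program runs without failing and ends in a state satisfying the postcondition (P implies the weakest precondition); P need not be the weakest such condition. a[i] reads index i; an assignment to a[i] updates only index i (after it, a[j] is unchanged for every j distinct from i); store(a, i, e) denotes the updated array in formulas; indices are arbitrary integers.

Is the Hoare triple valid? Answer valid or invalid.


Working backward. After the program, the postcondition (!(2*e - 3 != 3)) || 3*a[0] + b < a[b] + 4 must hold; in canonical form it is (!(2*e != 6)) || 3*a[0] + b < a[b] + 4.
Before z := cnt + 3*k: (!(2*e != 6)) || 3*a[0] + b < a[b] + 4
Before a[0] := cnt + 2: (!(2*e != 6)) || b + 3*cnt < store(a, 0, cnt + 2)[b] - 2
Before a[cnt] := z + 5: (!(2*e != 6)) || b + 3*cnt < store(store(a, cnt, z + 5), 0, cnt + 2)[b] - 2
Before k := b: (!(2*e != 6)) || b + 3*cnt < store(store(a, cnt, z + 5), 0, cnt + 2)[b] - 2
The weakest precondition is (!(2*e != 6)) || b + 3*cnt < store(store(a, cnt, z + 5), 0, cnt + 2)[b] - 2.
Check whether (!(2*e != 6)) || b + 3*cnt < store(store(a, cnt, z + 5), 0, cnt + 2)[b] - 4 implies it.
Every state satisfying the precondition satisfies the weakest precondition: the implication holds.
Answer: valid


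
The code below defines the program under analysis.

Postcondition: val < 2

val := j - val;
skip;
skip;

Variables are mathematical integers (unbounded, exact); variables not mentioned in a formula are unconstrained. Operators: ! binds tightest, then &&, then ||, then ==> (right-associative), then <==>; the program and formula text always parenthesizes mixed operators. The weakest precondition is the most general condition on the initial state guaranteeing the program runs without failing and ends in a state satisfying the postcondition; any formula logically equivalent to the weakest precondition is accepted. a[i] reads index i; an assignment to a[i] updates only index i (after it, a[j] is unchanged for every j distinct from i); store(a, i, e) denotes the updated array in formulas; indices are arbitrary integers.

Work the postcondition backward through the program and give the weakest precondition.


Working backward. After the program, val < 2 must hold.
Before skip: val < 2
Before skip: val < 2
Before val := j - val: j < val + 2
Answer: WP = j < val + 2


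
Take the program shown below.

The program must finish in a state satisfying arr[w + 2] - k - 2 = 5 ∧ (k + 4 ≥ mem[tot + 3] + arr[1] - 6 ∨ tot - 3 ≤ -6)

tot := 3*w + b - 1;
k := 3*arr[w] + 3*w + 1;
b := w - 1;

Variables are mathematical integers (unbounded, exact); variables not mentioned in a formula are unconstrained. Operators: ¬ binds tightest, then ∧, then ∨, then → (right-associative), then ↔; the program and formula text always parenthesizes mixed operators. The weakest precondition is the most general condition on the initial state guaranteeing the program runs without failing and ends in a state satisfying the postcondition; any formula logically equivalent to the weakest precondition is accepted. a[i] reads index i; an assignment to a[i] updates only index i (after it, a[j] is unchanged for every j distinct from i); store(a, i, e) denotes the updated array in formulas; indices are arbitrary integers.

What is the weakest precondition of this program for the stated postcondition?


Working backward. After the program, the postcondition arr[w + 2] - k - 2 = 5 ∧ (k + 4 ≥ mem[tot + 3] + arr[1] - 6 ∨ tot - 3 ≤ -6) must hold; in canonical form it is arr[w + 2] = k + 7 ∧ (k ≥ arr[1] + mem[tot + 3] - 10 ∨ tot ≤ -3).
Before b := w - 1: arr[w + 2] = k + 7 ∧ (k ≥ arr[1] + mem[tot + 3] - 10 ∨ tot ≤ -3)
Before k := 3*arr[w] + 3*w + 1: arr[w + 2] = 3*arr[w] + 3*w + 8 ∧ (3*arr[w] + 3*w ≥ arr[1] + mem[tot + 3] - 11 ∨ tot ≤ -3)
Before tot := 3*w + b - 1: arr[w + 2] = 3*arr[w] + 3*w + 8 ∧ (3*arr[w] + 3*w ≥ arr[1] + mem[b + 3*w + 2] - 11 ∨ b + 3*w ≤ -2)
Answer: WP = arr[w + 2] = 3*arr[w] + 3*w + 8 ∧ (3*arr[w] + 3*w ≥ arr[1] + mem[b + 3*w + 2] - 11 ∨ b + 3*w ≤ -2)


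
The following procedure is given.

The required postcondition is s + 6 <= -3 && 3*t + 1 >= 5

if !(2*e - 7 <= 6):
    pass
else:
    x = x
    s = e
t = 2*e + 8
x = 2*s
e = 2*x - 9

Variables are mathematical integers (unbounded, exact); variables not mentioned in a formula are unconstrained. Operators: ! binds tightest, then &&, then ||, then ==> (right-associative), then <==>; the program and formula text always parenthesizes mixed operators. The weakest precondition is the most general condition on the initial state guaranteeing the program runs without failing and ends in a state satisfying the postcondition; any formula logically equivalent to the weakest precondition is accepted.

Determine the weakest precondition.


Working backward. After the program, the postcondition s + 6 <= -3 && 3*t + 1 >= 5 must hold; in canonical form it is s <= -9 && 3*t >= 4.
Before e := 2*x - 9: s <= -9 && 3*t >= 4
Before x := 2*s: s <= -9 && 3*t >= 4
Before t := 2*e + 8: s <= -9 && 6*e >= -20
Then branch requires s <= -9 && 6*e >= -20; else branch requires e <= -9 && 6*e >= -20.
Before the if: ((!(2*e <= 13)) ==> (s <= -9 && 6*e >= -20)) && (2*e <= 13 ==> (e <= -9 && 6*e >= -20))
Answer: WP = ((!(2*e <= 13)) ==> (s <= -9 && 6*e >= -20)) && (2*e <= 13 ==> (e <= -9 && 6*e >= -20))


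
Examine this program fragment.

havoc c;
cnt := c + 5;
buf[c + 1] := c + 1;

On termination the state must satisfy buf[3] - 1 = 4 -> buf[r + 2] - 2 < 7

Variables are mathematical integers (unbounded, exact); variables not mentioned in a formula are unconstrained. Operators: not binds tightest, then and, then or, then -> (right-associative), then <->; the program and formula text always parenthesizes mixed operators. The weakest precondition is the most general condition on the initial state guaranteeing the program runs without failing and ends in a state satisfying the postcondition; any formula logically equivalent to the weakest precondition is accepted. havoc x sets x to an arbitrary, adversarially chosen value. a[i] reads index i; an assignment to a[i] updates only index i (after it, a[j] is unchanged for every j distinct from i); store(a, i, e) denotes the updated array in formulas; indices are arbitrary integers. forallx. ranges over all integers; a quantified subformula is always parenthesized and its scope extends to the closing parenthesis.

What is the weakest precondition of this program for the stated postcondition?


Working backward. After the program, the postcondition buf[3] - 1 = 4 -> buf[r + 2] - 2 < 7 must hold; in canonical form it is buf[3] = 5 -> buf[r + 2] < 9.
Before buf[c + 1] := c + 1: store(buf, c + 1, c + 1)[3] = 5 -> store(buf, c + 1, c + 1)[r + 2] < 9
Before cnt := c + 5: store(buf, c + 1, c + 1)[3] = 5 -> store(buf, c + 1, c + 1)[r + 2] < 9
Before havoc c: forall c_1. (store(buf, c_1 + 1, c_1 + 1)[3] = 5 -> store(buf, c_1 + 1, c_1 + 1)[r + 2] < 9)
Answer: WP = forall c_1. (store(buf, c_1 + 1, c_1 + 1)[3] = 5 -> store(buf, c_1 + 1, c_1 + 1)[r + 2] < 9)


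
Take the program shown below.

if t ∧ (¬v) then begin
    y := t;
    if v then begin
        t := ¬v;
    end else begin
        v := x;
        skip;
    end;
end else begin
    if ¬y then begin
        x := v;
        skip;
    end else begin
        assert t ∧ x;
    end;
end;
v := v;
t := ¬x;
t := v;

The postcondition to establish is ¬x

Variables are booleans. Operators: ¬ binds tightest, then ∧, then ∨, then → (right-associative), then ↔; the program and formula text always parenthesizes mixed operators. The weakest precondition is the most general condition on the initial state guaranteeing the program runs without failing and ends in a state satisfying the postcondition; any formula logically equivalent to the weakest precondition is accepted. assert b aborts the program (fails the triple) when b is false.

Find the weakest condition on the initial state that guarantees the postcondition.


Working backward. After the program, ¬x must hold.
Before t := v: ¬x
Before t := ¬x: ¬x
Before v := v: ¬x
Then branch requires (v → (¬x)) ∧ ((¬v) → (¬x)); else branch requires ((¬y) → (¬v)) ∧ (¬y).
Before the if: ((t ∧ (¬v)) → ((v → (¬x)) ∧ ((¬v) → (¬x)))) ∧ ((¬(t ∧ (¬v))) → (((¬y) → (¬v)) ∧ (¬y)))
Answer: WP = ((t ∧ (¬v)) → ((v → (¬x)) ∧ ((¬v) → (¬x)))) ∧ ((¬(t ∧ (¬v))) → (((¬y) → (¬v)) ∧ (¬y)))


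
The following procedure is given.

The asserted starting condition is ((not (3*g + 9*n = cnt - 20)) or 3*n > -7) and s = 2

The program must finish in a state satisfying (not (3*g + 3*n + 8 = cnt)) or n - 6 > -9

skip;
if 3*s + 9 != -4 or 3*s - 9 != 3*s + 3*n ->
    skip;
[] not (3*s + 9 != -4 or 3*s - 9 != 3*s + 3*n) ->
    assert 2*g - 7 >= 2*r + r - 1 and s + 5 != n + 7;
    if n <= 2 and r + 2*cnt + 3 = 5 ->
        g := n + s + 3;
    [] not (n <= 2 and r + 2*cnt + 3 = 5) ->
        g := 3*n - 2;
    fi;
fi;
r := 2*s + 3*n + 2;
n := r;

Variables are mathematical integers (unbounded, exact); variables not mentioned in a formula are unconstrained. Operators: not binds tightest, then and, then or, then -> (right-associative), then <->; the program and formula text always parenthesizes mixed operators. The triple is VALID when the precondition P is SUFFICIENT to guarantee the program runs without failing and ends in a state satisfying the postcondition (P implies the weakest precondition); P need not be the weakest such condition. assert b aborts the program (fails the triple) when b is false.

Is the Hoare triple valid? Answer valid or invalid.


Working backward. After the program, the postcondition (not (3*g + 3*n + 8 = cnt)) or n - 6 > -9 must hold; in canonical form it is (not (3*g + 3*n = cnt - 8)) or n > -3.
Before n := r: (not (3*g + 3*r = cnt - 8)) or r > -3
Before r := 2*s + 3*n + 2: (not (3*g + 9*n + 6*s = cnt - 14)) or 3*n + 2*s > -5
Then branch requires (not (3*g + 9*n + 6*s = cnt - 14)) or 3*n + 2*s > -5; else branch requires 2*g >= 3*r + 6 and s != n + 2 and ((n <= 2 and 2*cnt + r = 2) -> ((not (12*n + 9*s = cnt - 23)) or 3*n + 2*s > -5)) and ((not (n <= 2 and 2*cnt + r = 2)) -> ((not (18*n + 6*s = cnt - 8)) or 3*n + 2*s > -5)).
Before the if: ((3*s != -13 or 3*n != -9) -> ((not (3*g + 9*n + 6*s = cnt - 14)) or 3*n + 2*s > -5)) and ((not (3*s != -13 or 3*n != -9)) -> (2*g >= 3*r + 6 and s != n + 2 and ((n <= 2 and 2*cnt + r = 2) -> ((not (12*n + 9*s = cnt - 23)) or 3*n + 2*s > -5)) and ((not (n <= 2 and 2*cnt + r = 2)) -> ((not (18*n + 6*s = cnt - 8)) or 3*n + 2*s > -5))))
Before skip: ((3*s != -13 or 3*n != -9) -> ((not (3*g + 9*n + 6*s = cnt - 14)) or 3*n + 2*s > -5)) and ((not (3*s != -13 or 3*n != -9)) -> (2*g >= 3*r + 6 and s != n + 2 and ((n <= 2 and 2*cnt + r = 2) -> ((not (12*n + 9*s = cnt - 23)) or 3*n + 2*s > -5)) and ((not (n <= 2 and 2*cnt + r = 2)) -> ((not (18*n + 6*s = cnt - 8)) or 3*n + 2*s > -5))))
The weakest precondition is ((3*s != -13 or 3*n != -9) -> ((not (3*g + 9*n + 6*s = cnt - 14)) or 3*n + 2*s > -5)) and ((not (3*s != -13 or 3*n != -9)) -> (2*g >= 3*r + 6 and s != n + 2 and ((n <= 2 and 2*cnt + r = 2) -> ((not (12*n + 9*s = cnt - 23)) or 3*n + 2*s > -5)) and ((not (n <= 2 and 2*cnt + r = 2)) -> ((not (18*n + 6*s = cnt - 8)) or 3*n + 2*s > -5)))).
Check whether ((not (3*g + 9*n = cnt - 20)) or 3*n > -7) and s = 2 implies it.
Countermodel: at the initial state cnt = -1, g = 0, n = -3, r = 0, s = 2, the precondition holds but the weakest precondition fails.
Answer: invalid


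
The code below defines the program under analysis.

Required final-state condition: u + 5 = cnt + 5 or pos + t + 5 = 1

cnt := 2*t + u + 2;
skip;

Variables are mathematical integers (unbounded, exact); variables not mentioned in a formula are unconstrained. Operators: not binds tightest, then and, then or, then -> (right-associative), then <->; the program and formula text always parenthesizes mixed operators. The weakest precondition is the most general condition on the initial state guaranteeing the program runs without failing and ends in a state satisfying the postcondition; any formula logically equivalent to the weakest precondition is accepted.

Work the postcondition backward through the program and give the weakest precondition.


Working backward. After the program, the postcondition u + 5 = cnt + 5 or pos + t + 5 = 1 must hold; in canonical form it is u = cnt or pos + t = -4.
Before skip: u = cnt or pos + t = -4
Before cnt := 2*t + u + 2: 2*t = -2 or pos + t = -4
Answer: WP = 2*t = -2 or pos + t = -4


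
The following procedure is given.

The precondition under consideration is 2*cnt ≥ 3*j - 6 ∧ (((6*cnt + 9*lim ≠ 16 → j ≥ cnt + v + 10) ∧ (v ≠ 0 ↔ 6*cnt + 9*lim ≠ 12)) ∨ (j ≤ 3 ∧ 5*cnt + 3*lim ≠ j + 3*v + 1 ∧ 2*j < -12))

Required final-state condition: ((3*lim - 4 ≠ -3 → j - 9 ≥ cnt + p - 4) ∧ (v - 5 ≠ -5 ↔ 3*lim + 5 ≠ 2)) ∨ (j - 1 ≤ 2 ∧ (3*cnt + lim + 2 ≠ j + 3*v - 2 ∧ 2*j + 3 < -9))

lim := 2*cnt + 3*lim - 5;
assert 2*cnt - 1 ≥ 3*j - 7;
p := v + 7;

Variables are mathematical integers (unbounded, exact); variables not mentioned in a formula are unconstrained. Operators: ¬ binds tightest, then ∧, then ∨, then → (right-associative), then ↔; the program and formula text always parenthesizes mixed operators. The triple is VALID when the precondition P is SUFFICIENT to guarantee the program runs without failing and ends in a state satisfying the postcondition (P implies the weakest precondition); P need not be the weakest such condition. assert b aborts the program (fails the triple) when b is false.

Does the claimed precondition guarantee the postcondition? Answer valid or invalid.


Working backward. After the program, the postcondition ((3*lim - 4 ≠ -3 → j - 9 ≥ cnt + p - 4) ∧ (v - 5 ≠ -5 ↔ 3*lim + 5 ≠ 2)) ∨ (j - 1 ≤ 2 ∧ (3*cnt + lim + 2 ≠ j + 3*v - 2 ∧ 2*j + 3 < -9)) must hold; in canonical form it is ((3*lim ≠ 1 → j ≥ cnt + p + 5) ∧ (v ≠ 0 ↔ 3*lim ≠ -3)) ∨ (j ≤ 3 ∧ 3*cnt + lim ≠ j + 3*v - 4 ∧ 2*j < -12).
Before p := v + 7: ((3*lim ≠ 1 → j ≥ cnt + v + 12) ∧ (v ≠ 0 ↔ 3*lim ≠ -3)) ∨ (j ≤ 3 ∧ 3*cnt + lim ≠ j + 3*v - 4 ∧ 2*j < -12)
Before assert 2*cnt - 1 ≥ 3*j - 7: 2*cnt ≥ 3*j - 6 ∧ (((3*lim ≠ 1 → j ≥ cnt + v + 12) ∧ (v ≠ 0 ↔ 3*lim ≠ -3)) ∨ (j ≤ 3 ∧ 3*cnt + lim ≠ j + 3*v - 4 ∧ 2*j < -12))
Before lim := 2*cnt + 3*lim - 5: 2*cnt ≥ 3*j - 6 ∧ (((6*cnt + 9*lim ≠ 16 → j ≥ cnt + v + 12) ∧ (v ≠ 0 ↔ 6*cnt + 9*lim ≠ 12)) ∨ (j ≤ 3 ∧ 5*cnt + 3*lim ≠ j + 3*v + 1 ∧ 2*j < -12))
The weakest precondition is 2*cnt ≥ 3*j - 6 ∧ (((6*cnt + 9*lim ≠ 16 → j ≥ cnt + v + 12) ∧ (v ≠ 0 ↔ 6*cnt + 9*lim ≠ 12)) ∨ (j ≤ 3 ∧ 5*cnt + 3*lim ≠ j + 3*v + 1 ∧ 2*j < -12)).
Check whether 2*cnt ≥ 3*j - 6 ∧ (((6*cnt + 9*lim ≠ 16 → j ≥ cnt + v + 10) ∧ (v ≠ 0 ↔ 6*cnt + 9*lim ≠ 12)) ∨ (j ≤ 3 ∧ 5*cnt + 3*lim ≠ j + 3*v + 1 ∧ 2*j < -12)) implies it.
Countermodel: at the initial state cnt = 4, j = 4, lim = -15, v = -10, the precondition holds but the weakest precondition fails.
Answer: invalid


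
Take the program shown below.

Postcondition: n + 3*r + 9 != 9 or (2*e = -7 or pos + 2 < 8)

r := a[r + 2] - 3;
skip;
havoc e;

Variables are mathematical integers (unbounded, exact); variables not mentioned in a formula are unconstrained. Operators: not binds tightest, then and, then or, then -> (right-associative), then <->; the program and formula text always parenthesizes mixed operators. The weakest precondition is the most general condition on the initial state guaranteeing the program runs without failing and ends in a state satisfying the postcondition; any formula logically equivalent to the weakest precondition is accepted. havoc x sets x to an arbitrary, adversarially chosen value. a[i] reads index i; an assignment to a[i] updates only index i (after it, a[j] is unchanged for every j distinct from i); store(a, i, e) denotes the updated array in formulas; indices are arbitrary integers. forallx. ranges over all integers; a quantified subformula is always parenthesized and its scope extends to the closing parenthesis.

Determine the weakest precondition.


Working backward. After the program, the postcondition n + 3*r + 9 != 9 or (2*e = -7 or pos + 2 < 8) must hold; in canonical form it is n + 3*r != 0 or 2*e = -7 or pos < 6.
Before havoc e: forall e_1. (n + 3*r != 0 or 2*e_1 = -7 or pos < 6)
Before skip: forall e_1. (n + 3*r != 0 or 2*e_1 = -7 or pos < 6)
Before r := a[r + 2] - 3: forall e_1. (3*a[r + 2] + n != 9 or 2*e_1 = -7 or pos < 6)
Answer: WP = forall e_1. (3*a[r + 2] + n != 9 or 2*e_1 = -7 or pos < 6)


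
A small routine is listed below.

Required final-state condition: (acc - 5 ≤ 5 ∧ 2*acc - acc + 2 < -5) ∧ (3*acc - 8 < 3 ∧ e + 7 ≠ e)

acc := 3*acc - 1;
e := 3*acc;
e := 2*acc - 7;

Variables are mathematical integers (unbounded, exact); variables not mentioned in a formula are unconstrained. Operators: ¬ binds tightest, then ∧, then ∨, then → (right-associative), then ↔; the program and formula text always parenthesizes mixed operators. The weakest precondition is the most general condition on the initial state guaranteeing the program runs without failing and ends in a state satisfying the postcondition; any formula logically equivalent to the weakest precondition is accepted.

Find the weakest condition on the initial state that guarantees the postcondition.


Working backward. After the program, the postcondition (acc - 5 ≤ 5 ∧ 2*acc - acc + 2 < -5) ∧ (3*acc - 8 < 3 ∧ e + 7 ≠ e) must hold; in canonical form it is acc ≤ 10 ∧ acc < -7 ∧ 3*acc < 11.
Before e := 2*acc - 7: acc ≤ 10 ∧ acc < -7 ∧ 3*acc < 11
Before e := 3*acc: acc ≤ 10 ∧ acc < -7 ∧ 3*acc < 11
Before acc := 3*acc - 1: 3*acc ≤ 11 ∧ 3*acc < -6 ∧ 9*acc < 14
Answer: WP = 3*acc ≤ 11 ∧ 3*acc < -6 ∧ 9*acc < 14


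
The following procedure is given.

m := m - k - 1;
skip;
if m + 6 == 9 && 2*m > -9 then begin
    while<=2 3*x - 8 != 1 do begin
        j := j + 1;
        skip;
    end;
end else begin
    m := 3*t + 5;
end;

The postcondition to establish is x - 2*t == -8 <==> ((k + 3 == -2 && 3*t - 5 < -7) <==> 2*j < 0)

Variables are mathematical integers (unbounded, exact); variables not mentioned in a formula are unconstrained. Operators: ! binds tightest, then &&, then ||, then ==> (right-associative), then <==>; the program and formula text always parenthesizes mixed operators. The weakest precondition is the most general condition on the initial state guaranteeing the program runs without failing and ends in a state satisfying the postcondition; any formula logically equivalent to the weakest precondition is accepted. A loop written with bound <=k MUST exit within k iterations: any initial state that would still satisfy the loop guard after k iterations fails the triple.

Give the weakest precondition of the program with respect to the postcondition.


Working backward. After the program, the postcondition x - 2*t == -8 <==> ((k + 3 == -2 && 3*t - 5 < -7) <==> 2*j < 0) must hold; in canonical form it is x == 2*t - 8 <==> ((k == -5 && 3*t < -2) <==> 2*j < 0).
Then branch requires (3*x != 9 ==> ((3*x != 9 ==> ((!(3*x != 9)) && (x == 2*t - 8 <==> ((k == -5 && 3*t < -2) <==> 2*j < -4)))) && ((!(3*x != 9)) ==> (x == 2*t - 8 <==> ((k == -5 && 3*t < -2) <==> 2*j < -2))))) && ((!(3*x != 9)) ==> (x == 2*t - 8 <==> ((k == -5 && 3*t < -2) <==> 2*j < 0))); else branch requires x == 2*t - 8 <==> ((k == -5 && 3*t < -2) <==> 2*j < 0).
Before the if: ((m == 3 && 2*m > -9) ==> ((3*x != 9 ==> ((3*x != 9 ==> ((!(3*x != 9)) && (x == 2*t - 8 <==> ((k == -5 && 3*t < -2) <==> 2*j < -4)))) && ((!(3*x != 9)) ==> (x == 2*t - 8 <==> ((k == -5 && 3*t < -2) <==> 2*j < -2))))) && ((!(3*x != 9)) ==> (x == 2*t - 8 <==> ((k == -5 && 3*t < -2) <==> 2*j < 0))))) && ((!(m == 3 && 2*m > -9)) ==> (x == 2*t - 8 <==> ((k == -5 && 3*t < -2) <==> 2*j < 0)))
Before skip: ((m == 3 && 2*m > -9) ==> ((3*x != 9 ==> ((3*x != 9 ==> ((!(3*x != 9)) && (x == 2*t - 8 <==> ((k == -5 && 3*t < -2) <==> 2*j < -4)))) && ((!(3*x != 9)) ==> (x == 2*t - 8 <==> ((k == -5 && 3*t < -2) <==> 2*j < -2))))) && ((!(3*x != 9)) ==> (x == 2*t - 8 <==> ((k == -5 && 3*t < -2) <==> 2*j < 0))))) && ((!(m == 3 && 2*m > -9)) ==> (x == 2*t - 8 <==> ((k == -5 && 3*t < -2) <==> 2*j < 0)))
Before m := m - k - 1: ((m == k + 4 && 2*m > 2*k - 7) ==> ((3*x != 9 ==> ((3*x != 9 ==> ((!(3*x != 9)) && (x == 2*t - 8 <==> ((k == -5 && 3*t < -2) <==> 2*j < -4)))) && ((!(3*x != 9)) ==> (x == 2*t - 8 <==> ((k == -5 && 3*t < -2) <==> 2*j < -2))))) && ((!(3*x != 9)) ==> (x == 2*t - 8 <==> ((k == -5 && 3*t < -2) <==> 2*j < 0))))) && ((!(m == k + 4 && 2*m > 2*k - 7)) ==> (x == 2*t - 8 <==> ((k == -5 && 3*t < -2) <==> 2*j < 0)))
Answer: WP = ((m == k + 4 && 2*m > 2*k - 7) ==> ((3*x != 9 ==> ((3*x != 9 ==> ((!(3*x != 9)) && (x == 2*t - 8 <==> ((k == -5 && 3*t < -2) <==> 2*j < -4)))) && ((!(3*x != 9)) ==> (x == 2*t - 8 <==> ((k == -5 && 3*t < -2) <==> 2*j < -2))))) && ((!(3*x != 9)) ==> (x == 2*t - 8 <==> ((k == -5 && 3*t < -2) <==> 2*j < 0))))) && ((!(m == k + 4 && 2*m > 2*k - 7)) ==> (x == 2*t - 8 <==> ((k == -5 && 3*t < -2) <==> 2*j < 0)))


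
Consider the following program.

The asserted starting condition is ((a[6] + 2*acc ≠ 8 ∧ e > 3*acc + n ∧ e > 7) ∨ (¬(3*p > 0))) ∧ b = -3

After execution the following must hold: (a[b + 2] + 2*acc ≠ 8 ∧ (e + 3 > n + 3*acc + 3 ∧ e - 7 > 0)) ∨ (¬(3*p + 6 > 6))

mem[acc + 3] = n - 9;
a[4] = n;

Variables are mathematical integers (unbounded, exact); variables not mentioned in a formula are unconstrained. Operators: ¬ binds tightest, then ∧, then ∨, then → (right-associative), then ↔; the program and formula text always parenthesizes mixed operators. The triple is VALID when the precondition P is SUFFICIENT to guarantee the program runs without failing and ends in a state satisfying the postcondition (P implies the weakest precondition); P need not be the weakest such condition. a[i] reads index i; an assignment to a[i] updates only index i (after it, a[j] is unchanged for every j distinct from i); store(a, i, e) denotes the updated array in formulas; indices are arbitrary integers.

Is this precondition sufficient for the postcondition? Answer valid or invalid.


Working backward. After the program, the postcondition (a[b + 2] + 2*acc ≠ 8 ∧ (e + 3 > n + 3*acc + 3 ∧ e - 7 > 0)) ∨ (¬(3*p + 6 > 6)) must hold; in canonical form it is (a[b + 2] + 2*acc ≠ 8 ∧ e > 3*acc + n ∧ e > 7) ∨ (¬(3*p > 0)).
Before a[4] := n: (store(a, 4, n)[b + 2] + 2*acc ≠ 8 ∧ e > 3*acc + n ∧ e > 7) ∨ (¬(3*p > 0))
Before mem[acc + 3] := n - 9: (store(a, 4, n)[b + 2] + 2*acc ≠ 8 ∧ e > 3*acc + n ∧ e > 7) ∨ (¬(3*p > 0))
The weakest precondition is (store(a, 4, n)[b + 2] + 2*acc ≠ 8 ∧ e > 3*acc + n ∧ e > 7) ∨ (¬(3*p > 0)).
Check whether ((a[6] + 2*acc ≠ 8 ∧ e > 3*acc + n ∧ e > 7) ∨ (¬(3*p > 0))) ∧ b = -3 implies it.
Countermodel: at the initial state a = {[-1] = 8, [4] = 8, [6] = 0, elsewhere 8}, acc = 0, b = -3, e = 8, n = 7, p = 1, the precondition holds but the weakest precondition fails.
Answer: invalid


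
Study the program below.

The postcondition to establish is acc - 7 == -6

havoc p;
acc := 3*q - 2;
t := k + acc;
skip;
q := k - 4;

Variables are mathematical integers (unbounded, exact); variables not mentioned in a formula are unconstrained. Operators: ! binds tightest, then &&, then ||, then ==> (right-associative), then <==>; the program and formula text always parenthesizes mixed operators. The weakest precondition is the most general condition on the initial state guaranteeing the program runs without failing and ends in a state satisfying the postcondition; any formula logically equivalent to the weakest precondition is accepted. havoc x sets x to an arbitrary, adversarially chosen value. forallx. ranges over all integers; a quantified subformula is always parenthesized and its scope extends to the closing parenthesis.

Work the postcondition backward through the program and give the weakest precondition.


Working backward. After the program, the postcondition acc - 7 == -6 must hold; in canonical form it is acc == 1.
Before q := k - 4: acc == 1
Before skip: acc == 1
Before t := k + acc: acc == 1
Before acc := 3*q - 2: 3*q == 3
Before havoc p: 3*q == 3
Answer: WP = 3*q == 3


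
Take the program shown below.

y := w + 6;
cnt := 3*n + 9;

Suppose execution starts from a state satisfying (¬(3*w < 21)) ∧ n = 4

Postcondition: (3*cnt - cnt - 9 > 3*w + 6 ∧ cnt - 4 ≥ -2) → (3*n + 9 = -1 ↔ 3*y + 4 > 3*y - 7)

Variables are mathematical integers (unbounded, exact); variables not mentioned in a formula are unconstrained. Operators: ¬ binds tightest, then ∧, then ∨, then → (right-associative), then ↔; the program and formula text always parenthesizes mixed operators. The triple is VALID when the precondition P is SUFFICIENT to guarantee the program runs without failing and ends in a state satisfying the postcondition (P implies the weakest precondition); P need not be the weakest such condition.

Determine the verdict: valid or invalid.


Working backward. After the program, the postcondition (3*cnt - cnt - 9 > 3*w + 6 ∧ cnt - 4 ≥ -2) → (3*n + 9 = -1 ↔ 3*y + 4 > 3*y - 7) must hold; in canonical form it is (2*cnt > 3*w + 15 ∧ cnt ≥ 2) → 3*n = -10.
Before cnt := 3*n + 9: (6*n > 3*w - 3 ∧ 3*n ≥ -7) → 3*n = -10
Before y := w + 6: (6*n > 3*w - 3 ∧ 3*n ≥ -7) → 3*n = -10
The weakest precondition is (6*n > 3*w - 3 ∧ 3*n ≥ -7) → 3*n = -10.
Check whether (¬(3*w < 21)) ∧ n = 4 implies it.
Countermodel: at the initial state n = 4, w = 7, the precondition holds but the weakest precondition fails.
Answer: invalid


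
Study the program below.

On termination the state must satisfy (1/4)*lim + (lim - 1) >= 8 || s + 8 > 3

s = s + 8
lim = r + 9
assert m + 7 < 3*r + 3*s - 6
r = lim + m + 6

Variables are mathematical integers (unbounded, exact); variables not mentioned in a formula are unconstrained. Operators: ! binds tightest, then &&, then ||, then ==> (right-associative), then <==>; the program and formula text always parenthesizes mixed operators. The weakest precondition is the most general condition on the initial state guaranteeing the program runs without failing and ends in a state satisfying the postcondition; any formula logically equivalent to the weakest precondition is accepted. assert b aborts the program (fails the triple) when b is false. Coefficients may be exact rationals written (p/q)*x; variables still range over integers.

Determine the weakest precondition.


Working backward. After the program, the postcondition (1/4)*lim + (lim - 1) >= 8 || s + 8 > 3 must hold; in canonical form it is (5/4)*lim >= 9 || s > -5.
Before r := lim + m + 6: (5/4)*lim >= 9 || s > -5
Before assert m + 7 < 3*r + 3*s - 6: m < 3*r + 3*s - 13 && ((5/4)*lim >= 9 || s > -5)
Before lim := r + 9: m < 3*r + 3*s - 13 && ((5/4)*r >= -9/4 || s > -5)
Before s := s + 8: m < 3*r + 3*s + 11 && ((5/4)*r >= -9/4 || s > -13)
Answer: WP = m < 3*r + 3*s + 11 && ((5/4)*r >= -9/4 || s > -13)


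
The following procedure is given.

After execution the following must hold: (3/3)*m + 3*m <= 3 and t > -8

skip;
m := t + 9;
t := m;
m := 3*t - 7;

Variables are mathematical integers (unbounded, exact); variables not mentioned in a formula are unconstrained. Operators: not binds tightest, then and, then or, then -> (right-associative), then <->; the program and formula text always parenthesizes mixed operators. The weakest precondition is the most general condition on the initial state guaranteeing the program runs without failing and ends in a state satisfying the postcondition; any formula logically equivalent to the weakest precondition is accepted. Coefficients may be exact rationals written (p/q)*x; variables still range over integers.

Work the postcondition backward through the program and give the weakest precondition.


Working backward. After the program, the postcondition (3/3)*m + 3*m <= 3 and t > -8 must hold; in canonical form it is 4*m <= 3 and t > -8.
Before m := 3*t - 7: 12*t <= 31 and t > -8
Before t := m: 12*m <= 31 and m > -8
Before m := t + 9: 12*t <= -77 and t > -17
Before skip: 12*t <= -77 and t > -17
Answer: WP = 12*t <= -77 and t > -17


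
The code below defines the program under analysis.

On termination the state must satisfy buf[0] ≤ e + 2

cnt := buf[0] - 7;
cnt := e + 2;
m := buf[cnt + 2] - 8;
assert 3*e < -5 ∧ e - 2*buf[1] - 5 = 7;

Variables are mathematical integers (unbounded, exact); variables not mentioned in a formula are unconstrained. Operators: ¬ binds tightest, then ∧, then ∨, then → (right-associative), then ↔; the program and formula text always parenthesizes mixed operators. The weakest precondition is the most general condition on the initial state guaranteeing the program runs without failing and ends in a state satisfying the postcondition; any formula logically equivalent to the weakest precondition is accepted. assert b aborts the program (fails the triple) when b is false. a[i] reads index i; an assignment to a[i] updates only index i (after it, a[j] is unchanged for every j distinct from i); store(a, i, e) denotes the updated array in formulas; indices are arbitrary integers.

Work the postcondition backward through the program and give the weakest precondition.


Working backward. After the program, buf[0] ≤ e + 2 must hold.
Before assert 3*e < -5 ∧ e - 2*buf[1] - 5 = 7: 3*e < -5 ∧ e = 2*buf[1] + 12 ∧ buf[0] ≤ e + 2
Before m := buf[cnt + 2] - 8: 3*e < -5 ∧ e = 2*buf[1] + 12 ∧ buf[0] ≤ e + 2
Before cnt := e + 2: 3*e < -5 ∧ e = 2*buf[1] + 12 ∧ buf[0] ≤ e + 2
Before cnt := buf[0] - 7: 3*e < -5 ∧ e = 2*buf[1] + 12 ∧ buf[0] ≤ e + 2
Answer: WP = 3*e < -5 ∧ e = 2*buf[1] + 12 ∧ buf[0] ≤ e + 2


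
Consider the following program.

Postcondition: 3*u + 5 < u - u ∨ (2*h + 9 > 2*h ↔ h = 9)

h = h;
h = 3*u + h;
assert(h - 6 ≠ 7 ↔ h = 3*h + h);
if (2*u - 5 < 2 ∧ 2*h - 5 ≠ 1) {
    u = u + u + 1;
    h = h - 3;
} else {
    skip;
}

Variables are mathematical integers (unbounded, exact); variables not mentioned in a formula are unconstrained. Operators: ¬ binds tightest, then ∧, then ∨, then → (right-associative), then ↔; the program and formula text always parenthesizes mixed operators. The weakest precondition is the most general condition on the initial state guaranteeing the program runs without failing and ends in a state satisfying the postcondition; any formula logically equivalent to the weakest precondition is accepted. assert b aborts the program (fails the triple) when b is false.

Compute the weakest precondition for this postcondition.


Working backward. After the program, the postcondition 3*u + 5 < u - u ∨ (2*h + 9 > 2*h ↔ h = 9) must hold; in canonical form it is 3*u < -5 ∨ h = 9.
Then branch requires 6*u < -8 ∨ h = 12; else branch requires 3*u < -5 ∨ h = 9.
Before the if: ((2*u < 7 ∧ 2*h ≠ 6) → (6*u < -8 ∨ h = 12)) ∧ ((¬(2*u < 7 ∧ 2*h ≠ 6)) → (3*u < -5 ∨ h = 9))
Before assert h - 6 ≠ 7 ↔ h = 3*h + h: (h ≠ 13 ↔ 3*h = 0) ∧ ((2*u < 7 ∧ 2*h ≠ 6) → (6*u < -8 ∨ h = 12)) ∧ ((¬(2*u < 7 ∧ 2*h ≠ 6)) → (3*u < -5 ∨ h = 9))
Before h := 3*u + h: (h + 3*u ≠ 13 ↔ 3*h + 9*u = 0) ∧ ((2*u < 7 ∧ 2*h + 6*u ≠ 6) → (6*u < -8 ∨ h + 3*u = 12)) ∧ ((¬(2*u < 7 ∧ 2*h + 6*u ≠ 6)) → (3*u < -5 ∨ h + 3*u = 9))
Before h := h: (h + 3*u ≠ 13 ↔ 3*h + 9*u = 0) ∧ ((2*u < 7 ∧ 2*h + 6*u ≠ 6) → (6*u < -8 ∨ h + 3*u = 12)) ∧ ((¬(2*u < 7 ∧ 2*h + 6*u ≠ 6)) → (3*u < -5 ∨ h + 3*u = 9))
Answer: WP = (h + 3*u ≠ 13 ↔ 3*h + 9*u = 0) ∧ ((2*u < 7 ∧ 2*h + 6*u ≠ 6) → (6*u < -8 ∨ h + 3*u = 12)) ∧ ((¬(2*u < 7 ∧ 2*h + 6*u ≠ 6)) → (3*u < -5 ∨ h + 3*u = 9))


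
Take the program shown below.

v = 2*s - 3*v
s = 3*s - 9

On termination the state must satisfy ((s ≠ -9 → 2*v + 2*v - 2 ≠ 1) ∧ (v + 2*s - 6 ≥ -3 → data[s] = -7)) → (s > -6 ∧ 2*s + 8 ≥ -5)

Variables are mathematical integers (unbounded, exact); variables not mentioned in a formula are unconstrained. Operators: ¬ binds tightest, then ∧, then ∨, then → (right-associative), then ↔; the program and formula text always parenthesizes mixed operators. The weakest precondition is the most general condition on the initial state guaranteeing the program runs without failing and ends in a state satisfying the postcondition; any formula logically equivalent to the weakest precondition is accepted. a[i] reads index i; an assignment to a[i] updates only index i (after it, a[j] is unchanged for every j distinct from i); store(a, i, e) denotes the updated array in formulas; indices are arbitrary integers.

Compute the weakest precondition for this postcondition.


Working backward. After the program, the postcondition ((s ≠ -9 → 2*v + 2*v - 2 ≠ 1) ∧ (v + 2*s - 6 ≥ -3 → data[s] = -7)) → (s > -6 ∧ 2*s + 8 ≥ -5) must hold; in canonical form it is ((s ≠ -9 → 4*v ≠ 3) ∧ (2*s + v ≥ 3 → data[s] = -7)) → (s > -6 ∧ 2*s ≥ -13).
Before s := 3*s - 9: ((3*s ≠ 0 → 4*v ≠ 3) ∧ (6*s + v ≥ 21 → data[3*s - 9] = -7)) → (3*s > 3 ∧ 6*s ≥ 5)
Before v := 2*s - 3*v: ((3*s ≠ 0 → 8*s ≠ 12*v + 3) ∧ (8*s ≥ 3*v + 21 → data[3*s - 9] = -7)) → (3*s > 3 ∧ 6*s ≥ 5)
Answer: WP = ((3*s ≠ 0 → 8*s ≠ 12*v + 3) ∧ (8*s ≥ 3*v + 21 → data[3*s - 9] = -7)) → (3*s > 3 ∧ 6*s ≥ 5)


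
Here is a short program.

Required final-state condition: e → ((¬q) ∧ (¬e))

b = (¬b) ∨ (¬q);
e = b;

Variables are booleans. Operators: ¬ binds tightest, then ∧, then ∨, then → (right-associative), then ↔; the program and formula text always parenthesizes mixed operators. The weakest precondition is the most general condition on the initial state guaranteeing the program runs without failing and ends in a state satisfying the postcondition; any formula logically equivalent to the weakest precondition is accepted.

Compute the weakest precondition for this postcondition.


Working backward. After the program, e → ((¬q) ∧ (¬e)) must hold.
Before e := b: b → ((¬q) ∧ (¬b))
Before b := (¬b) ∨ (¬q): ((¬b) ∨ (¬q)) → ((¬q) ∧ (¬((¬b) ∨ (¬q))))
Answer: WP = ((¬b) ∨ (¬q)) → ((¬q) ∧ (¬((¬b) ∨ (¬q))))


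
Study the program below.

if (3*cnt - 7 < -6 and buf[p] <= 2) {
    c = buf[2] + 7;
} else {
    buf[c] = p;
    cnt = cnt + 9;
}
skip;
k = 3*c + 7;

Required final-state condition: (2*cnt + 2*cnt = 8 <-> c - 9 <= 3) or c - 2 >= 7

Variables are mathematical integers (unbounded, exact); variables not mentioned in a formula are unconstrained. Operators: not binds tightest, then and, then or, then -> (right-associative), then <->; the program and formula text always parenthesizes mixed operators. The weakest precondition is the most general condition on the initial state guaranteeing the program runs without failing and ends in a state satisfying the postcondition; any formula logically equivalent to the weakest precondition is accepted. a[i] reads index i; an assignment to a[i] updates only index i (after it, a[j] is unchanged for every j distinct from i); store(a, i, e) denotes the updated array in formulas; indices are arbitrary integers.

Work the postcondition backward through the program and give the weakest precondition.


Working backward. After the program, the postcondition (2*cnt + 2*cnt = 8 <-> c - 9 <= 3) or c - 2 >= 7 must hold; in canonical form it is (4*cnt = 8 <-> c <= 12) or c >= 9.
Before k := 3*c + 7: (4*cnt = 8 <-> c <= 12) or c >= 9
Before skip: (4*cnt = 8 <-> c <= 12) or c >= 9
Then branch requires (4*cnt = 8 <-> buf[2] <= 5) or buf[2] >= 2; else branch requires (4*cnt = -28 <-> c <= 12) or c >= 9.
Before the if: ((3*cnt < 1 and buf[p] <= 2) -> ((4*cnt = 8 <-> buf[2] <= 5) or buf[2] >= 2)) and ((not (3*cnt < 1 and buf[p] <= 2)) -> ((4*cnt = -28 <-> c <= 12) or c >= 9))
Answer: WP = ((3*cnt < 1 and buf[p] <= 2) -> ((4*cnt = 8 <-> buf[2] <= 5) or buf[2] >= 2)) and ((not (3*cnt < 1 and buf[p] <= 2)) -> ((4*cnt = -28 <-> c <= 12) or c >= 9))


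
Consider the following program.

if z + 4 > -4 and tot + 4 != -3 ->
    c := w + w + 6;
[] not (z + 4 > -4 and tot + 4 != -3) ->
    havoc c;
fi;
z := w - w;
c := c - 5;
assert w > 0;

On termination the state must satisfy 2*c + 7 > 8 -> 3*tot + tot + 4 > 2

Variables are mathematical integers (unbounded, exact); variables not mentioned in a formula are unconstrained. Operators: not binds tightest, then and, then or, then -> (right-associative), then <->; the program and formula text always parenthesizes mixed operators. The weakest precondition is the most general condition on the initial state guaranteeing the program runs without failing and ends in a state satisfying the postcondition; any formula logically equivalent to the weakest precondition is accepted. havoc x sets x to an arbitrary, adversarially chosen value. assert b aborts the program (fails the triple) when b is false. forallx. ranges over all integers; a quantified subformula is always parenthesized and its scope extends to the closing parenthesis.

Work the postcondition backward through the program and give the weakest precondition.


Working backward. After the program, the postcondition 2*c + 7 > 8 -> 3*tot + tot + 4 > 2 must hold; in canonical form it is 2*c > 1 -> 4*tot > -2.
Before assert w > 0: w > 0 and (2*c > 1 -> 4*tot > -2)
Before c := c - 5: w > 0 and (2*c > 11 -> 4*tot > -2)
Before z := w - w: w > 0 and (2*c > 11 -> 4*tot > -2)
Then branch requires w > 0 and (4*w > -1 -> 4*tot > -2); else branch requires forall c_1. (w > 0 and (2*c_1 > 11 -> 4*tot > -2)).
Before the if: ((z > -8 and tot != -7) -> (w > 0 and (4*w > -1 -> 4*tot > -2))) and ((not (z > -8 and tot != -7)) -> (forall c_1. (w > 0 and (2*c_1 > 11 -> 4*tot > -2))))
Answer: WP = ((z > -8 and tot != -7) -> (w > 0 and (4*w > -1 -> 4*tot > -2))) and ((not (z > -8 and tot != -7)) -> (forall c_1. (w > 0 and (2*c_1 > 11 -> 4*tot > -2))))


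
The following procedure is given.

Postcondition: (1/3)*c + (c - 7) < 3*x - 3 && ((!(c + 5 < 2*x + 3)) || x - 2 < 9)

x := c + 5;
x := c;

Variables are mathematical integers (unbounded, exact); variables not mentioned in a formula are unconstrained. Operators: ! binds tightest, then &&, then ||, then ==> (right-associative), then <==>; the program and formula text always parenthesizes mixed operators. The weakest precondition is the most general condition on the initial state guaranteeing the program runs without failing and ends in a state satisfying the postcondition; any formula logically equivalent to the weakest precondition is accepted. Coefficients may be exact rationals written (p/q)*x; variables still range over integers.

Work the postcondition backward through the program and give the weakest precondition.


Working backward. After the program, the postcondition (1/3)*c + (c - 7) < 3*x - 3 && ((!(c + 5 < 2*x + 3)) || x - 2 < 9) must hold; in canonical form it is (4/3)*c < 3*x + 4 && ((!(c < 2*x - 2)) || x < 11).
Before x := c: (5/3)*c > -4 && ((!(c > 2)) || c < 11)
Before x := c + 5: (5/3)*c > -4 && ((!(c > 2)) || c < 11)
Answer: WP = (5/3)*c > -4 && ((!(c > 2)) || c < 11)


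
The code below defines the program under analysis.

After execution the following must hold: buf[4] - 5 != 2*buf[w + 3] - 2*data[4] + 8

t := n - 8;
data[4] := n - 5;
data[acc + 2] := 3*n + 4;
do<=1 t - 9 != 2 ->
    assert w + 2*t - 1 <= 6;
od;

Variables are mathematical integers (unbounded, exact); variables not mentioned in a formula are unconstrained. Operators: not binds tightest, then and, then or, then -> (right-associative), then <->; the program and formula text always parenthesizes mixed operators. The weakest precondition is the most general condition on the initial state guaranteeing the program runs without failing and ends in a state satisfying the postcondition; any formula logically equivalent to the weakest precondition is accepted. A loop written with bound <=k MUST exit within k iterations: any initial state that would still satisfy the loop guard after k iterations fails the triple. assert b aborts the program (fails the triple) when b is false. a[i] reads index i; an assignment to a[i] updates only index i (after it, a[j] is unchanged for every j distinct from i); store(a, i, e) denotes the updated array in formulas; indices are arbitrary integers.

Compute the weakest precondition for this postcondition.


Working backward. After the program, the postcondition buf[4] - 5 != 2*buf[w + 3] - 2*data[4] + 8 must hold; in canonical form it is buf[4] + 2*data[4] != 2*buf[w + 3] + 13.
Before the loop (bound <=1), unroll the exhaustion recursion (WP_0 = exit-now case; WP_j = one more guarded iteration, up to j = 1):
  WP_0: (not (t != 11)) and buf[4] + 2*data[4] != 2*buf[w + 3] + 13
  WP_1: (t != 11 -> (2*t + w <= 7 and (not (t != 11)) and buf[4] + 2*data[4] != 2*buf[w + 3] + 13)) and ((not (t != 11)) -> buf[4] + 2*data[4] != 2*buf[w + 3] + 13)
So before the loop: (t != 11 -> (2*t + w <= 7 and (not (t != 11)) and buf[4] + 2*data[4] != 2*buf[w + 3] + 13)) and ((not (t != 11)) -> buf[4] + 2*data[4] != 2*buf[w + 3] + 13)
Before data[acc + 2] := 3*n + 4: (t != 11 -> (2*t + w <= 7 and (not (t != 11)) and buf[4] + 2*store(data, acc + 2, 3*n + 4)[4] != 2*buf[w + 3] + 13)) and ((not (t != 11)) -> buf[4] + 2*store(data, acc + 2, 3*n + 4)[4] != 2*buf[w + 3] + 13)
Before data[4] := n - 5: (t != 11 -> (2*t + w <= 7 and (not (t != 11)) and buf[4] + 2*store(store(data, 4, n - 5), acc + 2, 3*n + 4)[4] != 2*buf[w + 3] + 13)) and ((not (t != 11)) -> buf[4] + 2*store(store(data, 4, n - 5), acc + 2, 3*n + 4)[4] != 2*buf[w + 3] + 13)
Before t := n - 8: (n != 19 -> (2*n + w <= 23 and (not (n != 19)) and buf[4] + 2*store(store(data, 4, n - 5), acc + 2, 3*n + 4)[4] != 2*buf[w + 3] + 13)) and ((not (n != 19)) -> buf[4] + 2*store(store(data, 4, n - 5), acc + 2, 3*n + 4)[4] != 2*buf[w + 3] + 13)
Answer: WP = (n != 19 -> (2*n + w <= 23 and (not (n != 19)) and buf[4] + 2*store(store(data, 4, n - 5), acc + 2, 3*n + 4)[4] != 2*buf[w + 3] + 13)) and ((not (n != 19)) -> buf[4] + 2*store(store(data, 4, n - 5), acc + 2, 3*n + 4)[4] != 2*buf[w + 3] + 13)
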